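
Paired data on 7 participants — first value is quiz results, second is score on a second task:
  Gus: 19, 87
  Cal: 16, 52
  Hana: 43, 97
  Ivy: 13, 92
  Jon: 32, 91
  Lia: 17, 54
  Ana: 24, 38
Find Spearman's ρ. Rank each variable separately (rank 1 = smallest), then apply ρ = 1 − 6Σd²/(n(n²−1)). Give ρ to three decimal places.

0.250

Ranks of variable 1: 4, 2, 7, 1, 6, 3, 5
Ranks of variable 2: 4, 2, 7, 6, 5, 3, 1
d = r₁ − r₂: 0, 0, 0, -5, 1, 0, 4
d²: 0, 0, 0, 25, 1, 0, 16; Σd² = 42
ρ = 1 − 6·42/(7·48) = 1 − 252/336 = 0.250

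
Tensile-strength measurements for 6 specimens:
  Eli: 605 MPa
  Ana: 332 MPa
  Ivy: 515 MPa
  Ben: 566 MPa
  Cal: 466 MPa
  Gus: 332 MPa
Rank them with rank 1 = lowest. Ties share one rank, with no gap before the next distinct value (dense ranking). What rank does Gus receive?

Sorted (ascending): 332, 332, 466, 515, 566, 605
The 2 values of 332 share dense rank 1.
Remaining distinct values take the next consecutive integers.
Gus has value 332 MPa → rank 1.

1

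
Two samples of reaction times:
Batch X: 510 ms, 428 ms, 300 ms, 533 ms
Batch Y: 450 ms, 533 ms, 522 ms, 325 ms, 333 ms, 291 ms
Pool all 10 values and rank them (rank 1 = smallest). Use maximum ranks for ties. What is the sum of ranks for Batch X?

24

Sorted (ascending): 291, 300, 325, 333, 428, 450, 510, 522, 533, 533
The 2 values of 533 occupy positions 9–10 → each gets rank 10.
Batch X values → pooled ranks: 510→7, 428→5, 300→2, 533→10
Rank sum = 7 + 5 + 2 + 10 = 24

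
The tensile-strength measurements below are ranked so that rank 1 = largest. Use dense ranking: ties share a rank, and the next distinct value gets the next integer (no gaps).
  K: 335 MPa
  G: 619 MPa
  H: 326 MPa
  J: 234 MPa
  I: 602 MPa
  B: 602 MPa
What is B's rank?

Sorted (descending): 619, 602, 602, 335, 326, 234
The 2 values of 602 share dense rank 2.
Remaining distinct values take the next consecutive integers.
B has value 602 MPa → rank 2.

2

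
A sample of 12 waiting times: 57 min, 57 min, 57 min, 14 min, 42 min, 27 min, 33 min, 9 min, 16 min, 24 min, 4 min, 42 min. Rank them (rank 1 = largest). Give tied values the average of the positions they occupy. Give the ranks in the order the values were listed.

Sorted (descending): 57, 57, 57, 42, 42, 33, 27, 24, 16, 14, 9, 4
The 3 values of 57 occupy positions 1–3 → average rank 2.
The 2 values of 42 occupy positions 4–5 → average rank (4+5)/2 = 4.5.

2, 2, 2, 10, 4.5, 7, 6, 11, 9, 8, 12, 4.5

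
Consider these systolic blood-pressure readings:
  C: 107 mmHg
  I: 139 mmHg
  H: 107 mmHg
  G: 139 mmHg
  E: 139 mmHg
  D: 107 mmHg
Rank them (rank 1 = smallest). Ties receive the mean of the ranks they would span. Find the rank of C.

2

Sorted (ascending): 107, 107, 107, 139, 139, 139
The 3 values of 107 occupy positions 1–3 → average rank 2.
The 3 values of 139 occupy positions 4–6 → average rank 5.
C has value 107 mmHg → rank 2.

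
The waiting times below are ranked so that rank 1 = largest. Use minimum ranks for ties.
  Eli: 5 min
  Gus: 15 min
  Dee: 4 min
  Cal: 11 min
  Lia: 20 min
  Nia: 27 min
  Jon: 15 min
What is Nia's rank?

1

Sorted (descending): 27, 20, 15, 15, 11, 5, 4
The 2 values of 15 occupy positions 3–4 → each gets rank 3.
Nia has value 27 min → rank 1.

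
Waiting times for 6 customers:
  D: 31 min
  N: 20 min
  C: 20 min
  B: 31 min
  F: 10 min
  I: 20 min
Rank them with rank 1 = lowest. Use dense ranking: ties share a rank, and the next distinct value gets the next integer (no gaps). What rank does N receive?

2

Sorted (ascending): 10, 20, 20, 20, 31, 31
The 3 values of 20 share dense rank 2.
The 2 values of 31 share dense rank 3.
Remaining distinct values take the next consecutive integers.
N has value 20 min → rank 2.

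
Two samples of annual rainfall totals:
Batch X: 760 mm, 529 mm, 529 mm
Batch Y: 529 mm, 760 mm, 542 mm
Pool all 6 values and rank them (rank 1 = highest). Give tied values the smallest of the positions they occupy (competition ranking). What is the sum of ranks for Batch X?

Sorted (descending): 760, 760, 542, 529, 529, 529
The 2 values of 760 occupy positions 1–2 → each gets rank 1.
The 3 values of 529 occupy positions 4–6 → each gets rank 4.
Batch X values → pooled ranks: 760→1, 529→4, 529→4
Rank sum = 1 + 4 + 4 = 9

9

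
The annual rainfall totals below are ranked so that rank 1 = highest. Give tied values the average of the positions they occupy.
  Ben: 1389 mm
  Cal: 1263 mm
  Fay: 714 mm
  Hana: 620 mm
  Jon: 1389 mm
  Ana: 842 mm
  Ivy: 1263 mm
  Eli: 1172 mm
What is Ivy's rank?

Sorted (descending): 1389, 1389, 1263, 1263, 1172, 842, 714, 620
The 2 values of 1389 occupy positions 1–2 → average rank (1+2)/2 = 1.5.
The 2 values of 1263 occupy positions 3–4 → average rank (3+4)/2 = 3.5.
Ivy has value 1263 mm → rank 3.5.

3.5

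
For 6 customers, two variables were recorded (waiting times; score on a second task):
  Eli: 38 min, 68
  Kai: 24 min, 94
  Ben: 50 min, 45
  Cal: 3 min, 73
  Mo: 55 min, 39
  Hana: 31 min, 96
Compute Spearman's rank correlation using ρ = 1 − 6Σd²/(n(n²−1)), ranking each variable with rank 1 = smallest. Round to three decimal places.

-0.771

Ranks of variable 1: 4, 2, 5, 1, 6, 3
Ranks of variable 2: 3, 5, 2, 4, 1, 6
d = r₁ − r₂: 1, -3, 3, -3, 5, -3
d²: 1, 9, 9, 9, 25, 9; Σd² = 62
ρ = 1 − 6·62/(6·35) = 1 − 372/210 = -0.771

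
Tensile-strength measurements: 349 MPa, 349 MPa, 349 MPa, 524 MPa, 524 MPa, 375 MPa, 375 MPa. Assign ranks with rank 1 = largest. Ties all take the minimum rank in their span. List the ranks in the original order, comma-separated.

5, 5, 5, 1, 1, 3, 3

Sorted (descending): 524, 524, 375, 375, 349, 349, 349
The 2 values of 524 occupy positions 1–2 → each gets rank 1.
The 2 values of 375 occupy positions 3–4 → each gets rank 3.
The 3 values of 349 occupy positions 5–7 → each gets rank 5.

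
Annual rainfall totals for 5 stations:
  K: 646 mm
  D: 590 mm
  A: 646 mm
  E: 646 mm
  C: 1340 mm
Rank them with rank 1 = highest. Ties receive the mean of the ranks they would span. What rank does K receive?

Sorted (descending): 1340, 646, 646, 646, 590
The 3 values of 646 occupy positions 2–4 → average rank 3.
K has value 646 mm → rank 3.

3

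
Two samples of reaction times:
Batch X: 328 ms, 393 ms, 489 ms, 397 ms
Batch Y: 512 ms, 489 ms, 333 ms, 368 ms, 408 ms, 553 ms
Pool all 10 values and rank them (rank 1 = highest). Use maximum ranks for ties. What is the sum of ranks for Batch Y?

29

Sorted (descending): 553, 512, 489, 489, 408, 397, 393, 368, 333, 328
The 2 values of 489 occupy positions 3–4 → each gets rank 4.
Batch Y values → pooled ranks: 512→2, 489→4, 333→9, 368→8, 408→5, 553→1
Rank sum = 2 + 4 + 9 + 8 + 5 + 1 = 29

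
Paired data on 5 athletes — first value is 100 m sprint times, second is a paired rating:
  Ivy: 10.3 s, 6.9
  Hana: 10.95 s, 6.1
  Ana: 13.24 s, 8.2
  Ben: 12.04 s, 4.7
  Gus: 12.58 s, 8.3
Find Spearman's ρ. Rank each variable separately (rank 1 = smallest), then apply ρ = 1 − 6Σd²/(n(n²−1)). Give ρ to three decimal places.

Ranks of variable 1: 1, 2, 5, 3, 4
Ranks of variable 2: 3, 2, 4, 1, 5
d = r₁ − r₂: -2, 0, 1, 2, -1
d²: 4, 0, 1, 4, 1; Σd² = 10
ρ = 1 − 6·10/(5·24) = 1 − 60/120 = 0.500

0.500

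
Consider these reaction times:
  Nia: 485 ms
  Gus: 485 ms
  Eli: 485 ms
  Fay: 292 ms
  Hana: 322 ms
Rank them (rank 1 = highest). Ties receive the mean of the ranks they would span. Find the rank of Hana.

4

Sorted (descending): 485, 485, 485, 322, 292
The 3 values of 485 occupy positions 1–3 → average rank 2.
Hana has value 322 ms → rank 4.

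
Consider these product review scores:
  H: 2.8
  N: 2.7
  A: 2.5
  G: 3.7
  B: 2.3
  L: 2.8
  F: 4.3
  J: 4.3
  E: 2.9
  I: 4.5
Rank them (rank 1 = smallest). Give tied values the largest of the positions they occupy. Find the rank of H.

5

Sorted (ascending): 2.3, 2.5, 2.7, 2.8, 2.8, 2.9, 3.7, 4.3, 4.3, 4.5
The 2 values of 2.8 occupy positions 4–5 → each gets rank 5.
The 2 values of 4.3 occupy positions 8–9 → each gets rank 9.
H has value 2.8 → rank 5.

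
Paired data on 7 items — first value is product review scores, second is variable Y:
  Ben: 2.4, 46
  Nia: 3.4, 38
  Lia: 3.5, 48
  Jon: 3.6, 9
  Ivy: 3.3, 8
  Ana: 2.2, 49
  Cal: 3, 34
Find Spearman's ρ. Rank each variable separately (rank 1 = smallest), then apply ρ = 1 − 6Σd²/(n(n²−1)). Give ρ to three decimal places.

-0.429

Ranks of variable 1: 2, 5, 6, 7, 4, 1, 3
Ranks of variable 2: 5, 4, 6, 2, 1, 7, 3
d = r₁ − r₂: -3, 1, 0, 5, 3, -6, 0
d²: 9, 1, 0, 25, 9, 36, 0; Σd² = 80
ρ = 1 − 6·80/(7·48) = 1 − 480/336 = -0.429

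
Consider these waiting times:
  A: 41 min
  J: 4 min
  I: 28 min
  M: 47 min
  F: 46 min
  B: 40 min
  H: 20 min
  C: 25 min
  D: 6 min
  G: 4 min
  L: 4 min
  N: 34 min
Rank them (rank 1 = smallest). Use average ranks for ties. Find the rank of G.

2

Sorted (ascending): 4, 4, 4, 6, 20, 25, 28, 34, 40, 41, 46, 47
The 3 values of 4 occupy positions 1–3 → average rank 2.
G has value 4 min → rank 2.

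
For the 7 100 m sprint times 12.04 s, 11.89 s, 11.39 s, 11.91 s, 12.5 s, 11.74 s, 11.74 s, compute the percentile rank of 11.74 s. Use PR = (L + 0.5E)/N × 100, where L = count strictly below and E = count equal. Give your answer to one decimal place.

N = 7.
Strictly below 11.74: 1. Equal to 11.74: 2.
PR = (1 + 0.5·2)/7 × 100 = 28.6

28.6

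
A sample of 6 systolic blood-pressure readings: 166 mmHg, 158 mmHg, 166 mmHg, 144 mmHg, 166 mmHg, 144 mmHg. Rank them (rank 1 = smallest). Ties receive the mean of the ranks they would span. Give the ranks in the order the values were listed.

5, 3, 5, 1.5, 5, 1.5

Sorted (ascending): 144, 144, 158, 166, 166, 166
The 2 values of 144 occupy positions 1–2 → average rank (1+2)/2 = 1.5.
The 3 values of 166 occupy positions 4–6 → average rank 5.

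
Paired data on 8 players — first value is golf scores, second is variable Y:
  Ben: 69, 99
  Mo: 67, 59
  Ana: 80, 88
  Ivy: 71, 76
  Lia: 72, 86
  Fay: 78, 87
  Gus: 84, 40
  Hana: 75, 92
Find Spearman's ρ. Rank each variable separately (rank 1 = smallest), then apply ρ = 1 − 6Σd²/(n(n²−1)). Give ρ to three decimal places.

Ranks of variable 1: 2, 1, 7, 3, 4, 6, 8, 5
Ranks of variable 2: 8, 2, 6, 3, 4, 5, 1, 7
d = r₁ − r₂: -6, -1, 1, 0, 0, 1, 7, -2
d²: 36, 1, 1, 0, 0, 1, 49, 4; Σd² = 92
ρ = 1 − 6·92/(8·63) = 1 − 552/504 = -0.095

-0.095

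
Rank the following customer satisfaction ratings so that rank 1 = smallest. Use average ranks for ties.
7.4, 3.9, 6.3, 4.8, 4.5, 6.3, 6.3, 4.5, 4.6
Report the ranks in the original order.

Sorted (ascending): 3.9, 4.5, 4.5, 4.6, 4.8, 6.3, 6.3, 6.3, 7.4
The 2 values of 4.5 occupy positions 2–3 → average rank (2+3)/2 = 2.5.
The 3 values of 6.3 occupy positions 6–8 → average rank 7.

9, 1, 7, 5, 2.5, 7, 7, 2.5, 4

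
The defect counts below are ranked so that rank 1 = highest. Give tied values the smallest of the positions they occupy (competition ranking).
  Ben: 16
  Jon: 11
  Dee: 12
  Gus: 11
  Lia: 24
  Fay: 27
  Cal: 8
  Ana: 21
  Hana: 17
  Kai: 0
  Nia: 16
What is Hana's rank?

Sorted (descending): 27, 24, 21, 17, 16, 16, 12, 11, 11, 8, 0
The 2 values of 16 occupy positions 5–6 → each gets rank 5.
The 2 values of 11 occupy positions 8–9 → each gets rank 8.
Hana has value 17 → rank 4.

4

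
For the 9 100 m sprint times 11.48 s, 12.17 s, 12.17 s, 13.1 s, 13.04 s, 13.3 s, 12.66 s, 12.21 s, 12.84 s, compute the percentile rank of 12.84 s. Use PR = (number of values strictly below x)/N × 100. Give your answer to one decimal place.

N = 9.
Strictly below 12.84: 5. Equal to 12.84: 1.
PR = 5/9 × 100 = 55.6

55.6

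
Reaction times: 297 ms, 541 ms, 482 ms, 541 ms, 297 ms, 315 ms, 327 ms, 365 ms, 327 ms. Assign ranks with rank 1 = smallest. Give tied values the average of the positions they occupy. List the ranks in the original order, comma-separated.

1.5, 8.5, 7, 8.5, 1.5, 3, 4.5, 6, 4.5

Sorted (ascending): 297, 297, 315, 327, 327, 365, 482, 541, 541
The 2 values of 297 occupy positions 1–2 → average rank (1+2)/2 = 1.5.
The 2 values of 327 occupy positions 4–5 → average rank (4+5)/2 = 4.5.
The 2 values of 541 occupy positions 8–9 → average rank (8+9)/2 = 8.5.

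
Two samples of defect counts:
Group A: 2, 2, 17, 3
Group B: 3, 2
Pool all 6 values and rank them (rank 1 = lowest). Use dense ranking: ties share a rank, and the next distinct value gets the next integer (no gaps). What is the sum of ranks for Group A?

7

Sorted (ascending): 2, 2, 2, 3, 3, 17
The 3 values of 2 share dense rank 1.
The 2 values of 3 share dense rank 2.
Remaining distinct values take the next consecutive integers.
Group A values → pooled ranks: 2→1, 2→1, 17→3, 3→2
Rank sum = 1 + 1 + 3 + 2 = 7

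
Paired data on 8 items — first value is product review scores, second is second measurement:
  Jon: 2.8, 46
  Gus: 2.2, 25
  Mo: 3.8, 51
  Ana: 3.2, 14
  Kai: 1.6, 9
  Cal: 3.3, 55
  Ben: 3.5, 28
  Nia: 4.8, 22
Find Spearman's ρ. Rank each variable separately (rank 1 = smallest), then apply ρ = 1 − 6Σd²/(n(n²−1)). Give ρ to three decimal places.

0.381

Ranks of variable 1: 3, 2, 7, 4, 1, 5, 6, 8
Ranks of variable 2: 6, 4, 7, 2, 1, 8, 5, 3
d = r₁ − r₂: -3, -2, 0, 2, 0, -3, 1, 5
d²: 9, 4, 0, 4, 0, 9, 1, 25; Σd² = 52
ρ = 1 − 6·52/(8·63) = 1 − 312/504 = 0.381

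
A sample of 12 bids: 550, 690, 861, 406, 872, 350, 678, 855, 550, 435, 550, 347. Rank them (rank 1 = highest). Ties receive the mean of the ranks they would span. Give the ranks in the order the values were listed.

Sorted (descending): 872, 861, 855, 690, 678, 550, 550, 550, 435, 406, 350, 347
The 3 values of 550 occupy positions 6–8 → average rank 7.

7, 4, 2, 10, 1, 11, 5, 3, 7, 9, 7, 12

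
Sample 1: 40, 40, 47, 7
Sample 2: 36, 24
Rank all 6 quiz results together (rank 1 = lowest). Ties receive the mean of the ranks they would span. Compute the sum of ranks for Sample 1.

Sorted (ascending): 7, 24, 36, 40, 40, 47
The 2 values of 40 occupy positions 4–5 → average rank (4+5)/2 = 4.5.
Sample 1 values → pooled ranks: 40→4.5, 40→4.5, 47→6, 7→1
Rank sum = 4.5 + 4.5 + 6 + 1 = 16

16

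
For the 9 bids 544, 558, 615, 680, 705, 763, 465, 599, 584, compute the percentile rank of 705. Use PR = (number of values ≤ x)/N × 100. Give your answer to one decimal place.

88.9

N = 9.
Strictly below 705: 7. Equal to 705: 1.
PR = 8/9 × 100 = 88.9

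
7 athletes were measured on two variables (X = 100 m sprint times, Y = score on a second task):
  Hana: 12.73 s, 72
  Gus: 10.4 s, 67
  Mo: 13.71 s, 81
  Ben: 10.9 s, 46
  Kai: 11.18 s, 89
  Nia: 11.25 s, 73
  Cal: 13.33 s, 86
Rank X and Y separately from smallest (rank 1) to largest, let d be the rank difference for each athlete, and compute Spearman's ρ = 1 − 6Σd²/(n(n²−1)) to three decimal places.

0.536

Ranks of variable 1: 5, 1, 7, 2, 3, 4, 6
Ranks of variable 2: 3, 2, 5, 1, 7, 4, 6
d = r₁ − r₂: 2, -1, 2, 1, -4, 0, 0
d²: 4, 1, 4, 1, 16, 0, 0; Σd² = 26
ρ = 1 − 6·26/(7·48) = 1 − 156/336 = 0.536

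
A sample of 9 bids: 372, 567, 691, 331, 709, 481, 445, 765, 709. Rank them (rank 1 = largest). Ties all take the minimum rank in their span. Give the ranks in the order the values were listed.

Sorted (descending): 765, 709, 709, 691, 567, 481, 445, 372, 331
The 2 values of 709 occupy positions 2–3 → each gets rank 2.

8, 5, 4, 9, 2, 6, 7, 1, 2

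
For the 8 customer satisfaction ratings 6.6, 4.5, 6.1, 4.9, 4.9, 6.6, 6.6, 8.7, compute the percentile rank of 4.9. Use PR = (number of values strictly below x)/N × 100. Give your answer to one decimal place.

N = 8.
Strictly below 4.9: 1. Equal to 4.9: 2.
PR = 1/8 × 100 = 12.5

12.5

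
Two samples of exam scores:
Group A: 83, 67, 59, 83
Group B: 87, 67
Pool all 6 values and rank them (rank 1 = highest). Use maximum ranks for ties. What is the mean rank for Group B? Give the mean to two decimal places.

3.00

Sorted (descending): 87, 83, 83, 67, 67, 59
The 2 values of 83 occupy positions 2–3 → each gets rank 3.
The 2 values of 67 occupy positions 4–5 → each gets rank 5.
Group B values → pooled ranks: 87→1, 67→5
Mean rank = (1 + 5) / 2 = 3.00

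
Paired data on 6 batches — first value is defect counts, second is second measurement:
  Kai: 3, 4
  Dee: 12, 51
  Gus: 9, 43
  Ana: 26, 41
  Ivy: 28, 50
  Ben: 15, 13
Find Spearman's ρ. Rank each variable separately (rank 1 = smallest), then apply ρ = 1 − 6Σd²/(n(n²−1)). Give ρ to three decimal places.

Ranks of variable 1: 1, 3, 2, 5, 6, 4
Ranks of variable 2: 1, 6, 4, 3, 5, 2
d = r₁ − r₂: 0, -3, -2, 2, 1, 2
d²: 0, 9, 4, 4, 1, 4; Σd² = 22
ρ = 1 − 6·22/(6·35) = 1 − 132/210 = 0.371

0.371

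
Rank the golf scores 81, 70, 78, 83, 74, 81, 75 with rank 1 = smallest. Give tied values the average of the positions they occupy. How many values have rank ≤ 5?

Sorted (ascending): 70, 74, 75, 78, 81, 81, 83
The 2 values of 81 occupy positions 5–6 → average rank (5+6)/2 = 5.5.
Ranks ≤ 5: {1, 2, 3, 4} → 4 values.

4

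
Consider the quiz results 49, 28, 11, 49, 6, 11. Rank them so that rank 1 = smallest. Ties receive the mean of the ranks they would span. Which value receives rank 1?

Sorted (ascending): 6, 11, 11, 28, 49, 49
The 2 values of 11 occupy positions 2–3 → average rank (2+3)/2 = 2.5.
The 2 values of 49 occupy positions 5–6 → average rank (5+6)/2 = 5.5.
Rank 1 → value 6.

6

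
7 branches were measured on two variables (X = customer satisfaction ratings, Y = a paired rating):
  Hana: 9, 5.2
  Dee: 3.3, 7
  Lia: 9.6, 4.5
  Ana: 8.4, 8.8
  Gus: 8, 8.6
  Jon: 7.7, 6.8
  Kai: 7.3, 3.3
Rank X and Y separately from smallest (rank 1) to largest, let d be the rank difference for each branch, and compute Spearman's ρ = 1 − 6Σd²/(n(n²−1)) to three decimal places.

-0.071

Ranks of variable 1: 6, 1, 7, 5, 4, 3, 2
Ranks of variable 2: 3, 5, 2, 7, 6, 4, 1
d = r₁ − r₂: 3, -4, 5, -2, -2, -1, 1
d²: 9, 16, 25, 4, 4, 1, 1; Σd² = 60
ρ = 1 − 6·60/(7·48) = 1 − 360/336 = -0.071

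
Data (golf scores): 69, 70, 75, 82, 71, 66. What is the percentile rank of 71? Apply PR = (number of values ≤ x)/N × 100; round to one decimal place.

66.7

N = 6.
Strictly below 71: 3. Equal to 71: 1.
PR = 4/6 × 100 = 66.7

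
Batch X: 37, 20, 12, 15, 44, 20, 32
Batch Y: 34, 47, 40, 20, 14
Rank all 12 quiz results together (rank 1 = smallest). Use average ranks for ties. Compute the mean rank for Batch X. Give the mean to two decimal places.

5.86

Sorted (ascending): 12, 14, 15, 20, 20, 20, 32, 34, 37, 40, 44, 47
The 3 values of 20 occupy positions 4–6 → average rank 5.
Batch X values → pooled ranks: 37→9, 20→5, 12→1, 15→3, 44→11, 20→5, 32→7
Mean rank = (9 + 5 + 1 + 3 + 11 + 5 + 7) / 7 = 5.86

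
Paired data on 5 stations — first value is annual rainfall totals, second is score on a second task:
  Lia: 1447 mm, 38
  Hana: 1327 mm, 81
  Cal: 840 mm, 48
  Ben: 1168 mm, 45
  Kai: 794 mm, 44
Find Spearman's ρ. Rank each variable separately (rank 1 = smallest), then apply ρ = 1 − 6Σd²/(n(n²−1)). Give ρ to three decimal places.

-0.100

Ranks of variable 1: 5, 4, 2, 3, 1
Ranks of variable 2: 1, 5, 4, 3, 2
d = r₁ − r₂: 4, -1, -2, 0, -1
d²: 16, 1, 4, 0, 1; Σd² = 22
ρ = 1 − 6·22/(5·24) = 1 − 132/120 = -0.100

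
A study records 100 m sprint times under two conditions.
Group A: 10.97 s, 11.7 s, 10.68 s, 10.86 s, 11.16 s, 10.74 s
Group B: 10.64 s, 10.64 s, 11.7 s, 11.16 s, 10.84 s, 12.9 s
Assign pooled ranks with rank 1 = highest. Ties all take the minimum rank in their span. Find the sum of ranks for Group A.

38

Sorted (descending): 12.9, 11.7, 11.7, 11.16, 11.16, 10.97, 10.86, 10.84, 10.74, 10.68, 10.64, 10.64
The 2 values of 11.7 occupy positions 2–3 → each gets rank 2.
The 2 values of 11.16 occupy positions 4–5 → each gets rank 4.
The 2 values of 10.64 occupy positions 11–12 → each gets rank 11.
Group A values → pooled ranks: 10.97→6, 11.7→2, 10.68→10, 10.86→7, 11.16→4, 10.74→9
Rank sum = 6 + 2 + 10 + 7 + 4 + 9 = 38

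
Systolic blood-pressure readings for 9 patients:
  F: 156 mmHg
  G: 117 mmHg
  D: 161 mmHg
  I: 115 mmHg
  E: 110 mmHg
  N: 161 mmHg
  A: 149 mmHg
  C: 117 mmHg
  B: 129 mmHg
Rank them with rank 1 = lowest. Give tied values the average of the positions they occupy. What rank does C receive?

Sorted (ascending): 110, 115, 117, 117, 129, 149, 156, 161, 161
The 2 values of 117 occupy positions 3–4 → average rank (3+4)/2 = 3.5.
The 2 values of 161 occupy positions 8–9 → average rank (8+9)/2 = 8.5.
C has value 117 mmHg → rank 3.5.

3.5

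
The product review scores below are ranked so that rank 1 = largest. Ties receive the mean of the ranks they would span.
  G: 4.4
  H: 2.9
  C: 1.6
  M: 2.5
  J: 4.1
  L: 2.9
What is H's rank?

3.5

Sorted (descending): 4.4, 4.1, 2.9, 2.9, 2.5, 1.6
The 2 values of 2.9 occupy positions 3–4 → average rank (3+4)/2 = 3.5.
H has value 2.9 → rank 3.5.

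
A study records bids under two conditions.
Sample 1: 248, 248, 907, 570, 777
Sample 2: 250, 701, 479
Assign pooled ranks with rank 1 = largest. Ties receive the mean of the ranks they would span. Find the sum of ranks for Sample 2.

14

Sorted (descending): 907, 777, 701, 570, 479, 250, 248, 248
The 2 values of 248 occupy positions 7–8 → average rank (7+8)/2 = 7.5.
Sample 2 values → pooled ranks: 250→6, 701→3, 479→5
Rank sum = 6 + 3 + 5 = 14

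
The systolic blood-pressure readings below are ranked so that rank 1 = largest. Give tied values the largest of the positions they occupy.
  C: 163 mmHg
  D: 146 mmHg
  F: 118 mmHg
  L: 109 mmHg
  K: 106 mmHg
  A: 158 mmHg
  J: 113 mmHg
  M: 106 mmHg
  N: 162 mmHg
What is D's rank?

Sorted (descending): 163, 162, 158, 146, 118, 113, 109, 106, 106
The 2 values of 106 occupy positions 8–9 → each gets rank 9.
D has value 146 mmHg → rank 4.

4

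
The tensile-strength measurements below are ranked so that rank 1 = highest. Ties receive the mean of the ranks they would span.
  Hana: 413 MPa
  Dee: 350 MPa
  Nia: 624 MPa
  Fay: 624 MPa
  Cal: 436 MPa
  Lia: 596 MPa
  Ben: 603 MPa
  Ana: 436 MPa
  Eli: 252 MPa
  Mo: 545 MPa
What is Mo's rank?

5

Sorted (descending): 624, 624, 603, 596, 545, 436, 436, 413, 350, 252
The 2 values of 624 occupy positions 1–2 → average rank (1+2)/2 = 1.5.
The 2 values of 436 occupy positions 6–7 → average rank (6+7)/2 = 6.5.
Mo has value 545 MPa → rank 5.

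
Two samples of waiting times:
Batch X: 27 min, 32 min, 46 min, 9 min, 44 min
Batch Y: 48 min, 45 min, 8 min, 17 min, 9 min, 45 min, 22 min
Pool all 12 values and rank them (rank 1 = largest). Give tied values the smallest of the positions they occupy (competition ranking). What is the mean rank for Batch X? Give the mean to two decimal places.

6.00

Sorted (descending): 48, 46, 45, 45, 44, 32, 27, 22, 17, 9, 9, 8
The 2 values of 45 occupy positions 3–4 → each gets rank 3.
The 2 values of 9 occupy positions 10–11 → each gets rank 10.
Batch X values → pooled ranks: 27→7, 32→6, 46→2, 9→10, 44→5
Mean rank = (7 + 6 + 2 + 10 + 5) / 5 = 6.00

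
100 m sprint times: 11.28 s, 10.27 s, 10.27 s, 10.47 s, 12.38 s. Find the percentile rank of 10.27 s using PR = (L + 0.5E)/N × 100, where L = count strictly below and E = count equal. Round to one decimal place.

N = 5.
Strictly below 10.27: 0. Equal to 10.27: 2.
PR = (0 + 0.5·2)/5 × 100 = 20.0

20.0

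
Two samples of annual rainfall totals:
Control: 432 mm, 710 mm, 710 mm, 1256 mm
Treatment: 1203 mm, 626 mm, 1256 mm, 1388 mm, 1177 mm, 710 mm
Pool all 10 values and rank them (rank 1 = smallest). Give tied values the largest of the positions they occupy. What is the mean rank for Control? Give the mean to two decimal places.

Sorted (ascending): 432, 626, 710, 710, 710, 1177, 1203, 1256, 1256, 1388
The 3 values of 710 occupy positions 3–5 → each gets rank 5.
The 2 values of 1256 occupy positions 8–9 → each gets rank 9.
Control values → pooled ranks: 432→1, 710→5, 710→5, 1256→9
Mean rank = (1 + 5 + 5 + 9) / 4 = 5.00

5.00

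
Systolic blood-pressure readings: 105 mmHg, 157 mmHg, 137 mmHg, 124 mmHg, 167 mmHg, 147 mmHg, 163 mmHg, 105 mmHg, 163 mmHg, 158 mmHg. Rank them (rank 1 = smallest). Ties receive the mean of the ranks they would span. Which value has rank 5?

Sorted (ascending): 105, 105, 124, 137, 147, 157, 158, 163, 163, 167
The 2 values of 105 occupy positions 1–2 → average rank (1+2)/2 = 1.5.
The 2 values of 163 occupy positions 8–9 → average rank (8+9)/2 = 8.5.
Rank 5 → value 147.

147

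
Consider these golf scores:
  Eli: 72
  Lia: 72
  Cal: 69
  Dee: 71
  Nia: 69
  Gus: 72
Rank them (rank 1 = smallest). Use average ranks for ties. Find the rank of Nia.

Sorted (ascending): 69, 69, 71, 72, 72, 72
The 2 values of 69 occupy positions 1–2 → average rank (1+2)/2 = 1.5.
The 3 values of 72 occupy positions 4–6 → average rank 5.
Nia has value 69 → rank 1.5.

1.5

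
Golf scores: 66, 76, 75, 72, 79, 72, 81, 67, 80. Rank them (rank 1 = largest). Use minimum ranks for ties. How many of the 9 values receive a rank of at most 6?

7

Sorted (descending): 81, 80, 79, 76, 75, 72, 72, 67, 66
The 2 values of 72 occupy positions 6–7 → each gets rank 6.
Ranks ≤ 6: {1, 2, 3, 4, 5, 6, 6} → 7 values.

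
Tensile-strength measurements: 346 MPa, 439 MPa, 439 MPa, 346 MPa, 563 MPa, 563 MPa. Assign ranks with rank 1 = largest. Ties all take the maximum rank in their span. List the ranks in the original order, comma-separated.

Sorted (descending): 563, 563, 439, 439, 346, 346
The 2 values of 563 occupy positions 1–2 → each gets rank 2.
The 2 values of 439 occupy positions 3–4 → each gets rank 4.
The 2 values of 346 occupy positions 5–6 → each gets rank 6.

6, 4, 4, 6, 2, 2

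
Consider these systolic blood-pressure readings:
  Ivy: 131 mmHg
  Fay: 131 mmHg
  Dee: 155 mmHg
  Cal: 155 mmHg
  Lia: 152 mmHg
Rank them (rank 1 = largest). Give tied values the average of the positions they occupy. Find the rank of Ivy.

Sorted (descending): 155, 155, 152, 131, 131
The 2 values of 155 occupy positions 1–2 → average rank (1+2)/2 = 1.5.
The 2 values of 131 occupy positions 4–5 → average rank (4+5)/2 = 4.5.
Ivy has value 131 mmHg → rank 4.5.

4.5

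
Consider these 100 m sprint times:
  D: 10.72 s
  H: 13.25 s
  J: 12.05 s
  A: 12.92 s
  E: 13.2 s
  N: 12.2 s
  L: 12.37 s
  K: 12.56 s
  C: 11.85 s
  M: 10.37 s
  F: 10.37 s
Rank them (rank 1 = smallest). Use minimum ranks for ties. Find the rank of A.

Sorted (ascending): 10.37, 10.37, 10.72, 11.85, 12.05, 12.2, 12.37, 12.56, 12.92, 13.2, 13.25
The 2 values of 10.37 occupy positions 1–2 → each gets rank 1.
A has value 12.92 s → rank 9.

9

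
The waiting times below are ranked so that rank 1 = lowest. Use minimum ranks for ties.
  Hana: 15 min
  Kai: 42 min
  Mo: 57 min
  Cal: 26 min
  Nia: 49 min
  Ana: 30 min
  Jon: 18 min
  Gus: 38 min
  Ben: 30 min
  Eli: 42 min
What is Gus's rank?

Sorted (ascending): 15, 18, 26, 30, 30, 38, 42, 42, 49, 57
The 2 values of 30 occupy positions 4–5 → each gets rank 4.
The 2 values of 42 occupy positions 7–8 → each gets rank 7.
Gus has value 38 min → rank 6.

6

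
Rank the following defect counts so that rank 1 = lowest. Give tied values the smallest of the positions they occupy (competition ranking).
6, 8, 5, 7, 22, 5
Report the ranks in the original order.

3, 5, 1, 4, 6, 1

Sorted (ascending): 5, 5, 6, 7, 8, 22
The 2 values of 5 occupy positions 1–2 → each gets rank 1.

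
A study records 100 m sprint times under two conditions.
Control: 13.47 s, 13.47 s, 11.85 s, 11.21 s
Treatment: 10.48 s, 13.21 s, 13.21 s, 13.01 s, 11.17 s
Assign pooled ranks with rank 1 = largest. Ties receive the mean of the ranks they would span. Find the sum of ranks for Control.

16

Sorted (descending): 13.47, 13.47, 13.21, 13.21, 13.01, 11.85, 11.21, 11.17, 10.48
The 2 values of 13.47 occupy positions 1–2 → average rank (1+2)/2 = 1.5.
The 2 values of 13.21 occupy positions 3–4 → average rank (3+4)/2 = 3.5.
Control values → pooled ranks: 13.47→1.5, 13.47→1.5, 11.85→6, 11.21→7
Rank sum = 1.5 + 1.5 + 6 + 7 = 16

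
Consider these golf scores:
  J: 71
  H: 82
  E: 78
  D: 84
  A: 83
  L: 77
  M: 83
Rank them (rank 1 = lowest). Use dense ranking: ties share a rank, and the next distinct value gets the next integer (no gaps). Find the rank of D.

Sorted (ascending): 71, 77, 78, 82, 83, 83, 84
The 2 values of 83 share dense rank 5.
Remaining distinct values take the next consecutive integers.
D has value 84 → rank 6.

6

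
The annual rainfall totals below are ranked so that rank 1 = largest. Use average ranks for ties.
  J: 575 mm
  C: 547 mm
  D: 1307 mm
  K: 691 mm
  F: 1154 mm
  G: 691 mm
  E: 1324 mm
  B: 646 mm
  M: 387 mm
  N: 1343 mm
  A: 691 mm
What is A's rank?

Sorted (descending): 1343, 1324, 1307, 1154, 691, 691, 691, 646, 575, 547, 387
The 3 values of 691 occupy positions 5–7 → average rank 6.
A has value 691 mm → rank 6.

6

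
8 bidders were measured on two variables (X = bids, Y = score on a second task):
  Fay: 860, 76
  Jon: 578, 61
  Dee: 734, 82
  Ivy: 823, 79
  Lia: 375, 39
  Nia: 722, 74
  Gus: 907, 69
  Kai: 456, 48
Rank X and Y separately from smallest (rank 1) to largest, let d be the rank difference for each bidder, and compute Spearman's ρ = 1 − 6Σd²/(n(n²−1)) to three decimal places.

0.667

Ranks of variable 1: 7, 3, 5, 6, 1, 4, 8, 2
Ranks of variable 2: 6, 3, 8, 7, 1, 5, 4, 2
d = r₁ − r₂: 1, 0, -3, -1, 0, -1, 4, 0
d²: 1, 0, 9, 1, 0, 1, 16, 0; Σd² = 28
ρ = 1 − 6·28/(8·63) = 1 − 168/504 = 0.667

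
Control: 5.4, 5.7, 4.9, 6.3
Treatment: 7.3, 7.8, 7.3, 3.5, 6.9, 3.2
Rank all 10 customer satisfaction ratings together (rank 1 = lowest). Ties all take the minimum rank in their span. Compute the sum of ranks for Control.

Sorted (ascending): 3.2, 3.5, 4.9, 5.4, 5.7, 6.3, 6.9, 7.3, 7.3, 7.8
The 2 values of 7.3 occupy positions 8–9 → each gets rank 8.
Control values → pooled ranks: 5.4→4, 5.7→5, 4.9→3, 6.3→6
Rank sum = 4 + 5 + 3 + 6 = 18

18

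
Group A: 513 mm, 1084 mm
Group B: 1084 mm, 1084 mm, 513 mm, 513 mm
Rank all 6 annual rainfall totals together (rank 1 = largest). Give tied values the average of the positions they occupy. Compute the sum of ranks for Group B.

14

Sorted (descending): 1084, 1084, 1084, 513, 513, 513
The 3 values of 1084 occupy positions 1–3 → average rank 2.
The 3 values of 513 occupy positions 4–6 → average rank 5.
Group B values → pooled ranks: 1084→2, 1084→2, 513→5, 513→5
Rank sum = 2 + 2 + 5 + 5 = 14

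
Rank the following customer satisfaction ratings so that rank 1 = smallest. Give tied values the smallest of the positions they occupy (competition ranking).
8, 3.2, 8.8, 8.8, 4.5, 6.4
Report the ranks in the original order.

4, 1, 5, 5, 2, 3

Sorted (ascending): 3.2, 4.5, 6.4, 8, 8.8, 8.8
The 2 values of 8.8 occupy positions 5–6 → each gets rank 5.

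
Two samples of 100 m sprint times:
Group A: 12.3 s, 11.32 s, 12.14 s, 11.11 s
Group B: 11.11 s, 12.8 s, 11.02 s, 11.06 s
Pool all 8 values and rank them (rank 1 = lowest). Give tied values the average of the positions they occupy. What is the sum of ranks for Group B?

Sorted (ascending): 11.02, 11.06, 11.11, 11.11, 11.32, 12.14, 12.3, 12.8
The 2 values of 11.11 occupy positions 3–4 → average rank (3+4)/2 = 3.5.
Group B values → pooled ranks: 11.11→3.5, 12.8→8, 11.02→1, 11.06→2
Rank sum = 3.5 + 8 + 1 + 2 = 14.5

14.5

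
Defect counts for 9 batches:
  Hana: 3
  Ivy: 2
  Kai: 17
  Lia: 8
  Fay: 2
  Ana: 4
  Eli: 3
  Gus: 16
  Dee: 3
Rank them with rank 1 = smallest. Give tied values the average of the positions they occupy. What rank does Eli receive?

4

Sorted (ascending): 2, 2, 3, 3, 3, 4, 8, 16, 17
The 2 values of 2 occupy positions 1–2 → average rank (1+2)/2 = 1.5.
The 3 values of 3 occupy positions 3–5 → average rank 4.
Eli has value 3 → rank 4.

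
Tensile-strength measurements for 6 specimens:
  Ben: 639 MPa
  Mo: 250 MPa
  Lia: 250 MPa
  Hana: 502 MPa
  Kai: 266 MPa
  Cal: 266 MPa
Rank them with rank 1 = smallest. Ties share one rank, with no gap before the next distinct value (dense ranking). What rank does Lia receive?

1

Sorted (ascending): 250, 250, 266, 266, 502, 639
The 2 values of 250 share dense rank 1.
The 2 values of 266 share dense rank 2.
Remaining distinct values take the next consecutive integers.
Lia has value 250 MPa → rank 1.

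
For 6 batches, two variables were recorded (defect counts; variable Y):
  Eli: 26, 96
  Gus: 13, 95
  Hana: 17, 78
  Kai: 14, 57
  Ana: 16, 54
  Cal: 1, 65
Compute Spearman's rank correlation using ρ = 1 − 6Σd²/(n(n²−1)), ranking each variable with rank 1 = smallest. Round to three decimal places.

0.314

Ranks of variable 1: 6, 2, 5, 3, 4, 1
Ranks of variable 2: 6, 5, 4, 2, 1, 3
d = r₁ − r₂: 0, -3, 1, 1, 3, -2
d²: 0, 9, 1, 1, 9, 4; Σd² = 24
ρ = 1 − 6·24/(6·35) = 1 − 144/210 = 0.314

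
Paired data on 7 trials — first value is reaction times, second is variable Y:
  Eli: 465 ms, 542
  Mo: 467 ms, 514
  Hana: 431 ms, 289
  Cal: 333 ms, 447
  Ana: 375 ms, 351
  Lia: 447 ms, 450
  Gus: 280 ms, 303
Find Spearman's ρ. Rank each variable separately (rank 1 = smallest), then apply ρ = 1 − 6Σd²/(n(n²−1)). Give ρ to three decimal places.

Ranks of variable 1: 6, 7, 4, 2, 3, 5, 1
Ranks of variable 2: 7, 6, 1, 4, 3, 5, 2
d = r₁ − r₂: -1, 1, 3, -2, 0, 0, -1
d²: 1, 1, 9, 4, 0, 0, 1; Σd² = 16
ρ = 1 − 6·16/(7·48) = 1 − 96/336 = 0.714

0.714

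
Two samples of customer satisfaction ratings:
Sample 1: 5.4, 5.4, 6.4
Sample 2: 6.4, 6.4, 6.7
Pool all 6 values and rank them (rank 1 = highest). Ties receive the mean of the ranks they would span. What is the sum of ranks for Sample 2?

7

Sorted (descending): 6.7, 6.4, 6.4, 6.4, 5.4, 5.4
The 3 values of 6.4 occupy positions 2–4 → average rank 3.
The 2 values of 5.4 occupy positions 5–6 → average rank (5+6)/2 = 5.5.
Sample 2 values → pooled ranks: 6.4→3, 6.4→3, 6.7→1
Rank sum = 3 + 3 + 1 = 7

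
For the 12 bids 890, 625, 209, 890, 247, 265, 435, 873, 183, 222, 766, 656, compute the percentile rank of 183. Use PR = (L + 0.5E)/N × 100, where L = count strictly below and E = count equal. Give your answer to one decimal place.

4.2

N = 12.
Strictly below 183: 0. Equal to 183: 1.
PR = (0 + 0.5·1)/12 × 100 = 4.2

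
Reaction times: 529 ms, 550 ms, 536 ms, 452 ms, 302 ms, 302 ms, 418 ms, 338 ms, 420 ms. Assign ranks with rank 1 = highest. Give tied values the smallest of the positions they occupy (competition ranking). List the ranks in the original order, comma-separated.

3, 1, 2, 4, 8, 8, 6, 7, 5

Sorted (descending): 550, 536, 529, 452, 420, 418, 338, 302, 302
The 2 values of 302 occupy positions 8–9 → each gets rank 8.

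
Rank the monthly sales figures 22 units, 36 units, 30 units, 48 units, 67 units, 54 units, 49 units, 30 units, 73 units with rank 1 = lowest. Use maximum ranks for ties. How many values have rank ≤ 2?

1

Sorted (ascending): 22, 30, 30, 36, 48, 49, 54, 67, 73
The 2 values of 30 occupy positions 2–3 → each gets rank 3.
Ranks ≤ 2: {1} → 1 value.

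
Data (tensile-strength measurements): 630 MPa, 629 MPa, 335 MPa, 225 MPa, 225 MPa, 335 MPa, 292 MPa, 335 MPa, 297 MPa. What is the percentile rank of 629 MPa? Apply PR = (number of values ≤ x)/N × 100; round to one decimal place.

N = 9.
Strictly below 629: 7. Equal to 629: 1.
PR = 8/9 × 100 = 88.9

88.9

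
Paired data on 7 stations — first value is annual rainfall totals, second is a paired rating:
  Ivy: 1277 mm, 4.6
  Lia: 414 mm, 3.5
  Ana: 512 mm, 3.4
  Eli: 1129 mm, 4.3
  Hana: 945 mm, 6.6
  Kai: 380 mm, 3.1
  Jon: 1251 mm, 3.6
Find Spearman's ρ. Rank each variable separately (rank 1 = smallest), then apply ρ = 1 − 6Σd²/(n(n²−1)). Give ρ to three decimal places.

Ranks of variable 1: 7, 2, 3, 5, 4, 1, 6
Ranks of variable 2: 6, 3, 2, 5, 7, 1, 4
d = r₁ − r₂: 1, -1, 1, 0, -3, 0, 2
d²: 1, 1, 1, 0, 9, 0, 4; Σd² = 16
ρ = 1 − 6·16/(7·48) = 1 − 96/336 = 0.714

0.714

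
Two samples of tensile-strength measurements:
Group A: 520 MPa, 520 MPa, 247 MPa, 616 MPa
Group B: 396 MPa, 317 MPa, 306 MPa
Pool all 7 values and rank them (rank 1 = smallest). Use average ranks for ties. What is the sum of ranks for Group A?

Sorted (ascending): 247, 306, 317, 396, 520, 520, 616
The 2 values of 520 occupy positions 5–6 → average rank (5+6)/2 = 5.5.
Group A values → pooled ranks: 520→5.5, 520→5.5, 247→1, 616→7
Rank sum = 5.5 + 5.5 + 1 + 7 = 19

19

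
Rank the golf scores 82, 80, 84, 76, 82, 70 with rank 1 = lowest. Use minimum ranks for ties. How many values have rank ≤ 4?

5

Sorted (ascending): 70, 76, 80, 82, 82, 84
The 2 values of 82 occupy positions 4–5 → each gets rank 4.
Ranks ≤ 4: {1, 2, 3, 4, 4} → 5 values.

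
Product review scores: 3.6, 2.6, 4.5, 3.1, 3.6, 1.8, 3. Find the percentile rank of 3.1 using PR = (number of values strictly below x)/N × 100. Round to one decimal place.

42.9

N = 7.
Strictly below 3.1: 3. Equal to 3.1: 1.
PR = 3/7 × 100 = 42.9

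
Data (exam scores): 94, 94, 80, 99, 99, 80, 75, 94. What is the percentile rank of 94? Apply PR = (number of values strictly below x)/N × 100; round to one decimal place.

N = 8.
Strictly below 94: 3. Equal to 94: 3.
PR = 3/8 × 100 = 37.5

37.5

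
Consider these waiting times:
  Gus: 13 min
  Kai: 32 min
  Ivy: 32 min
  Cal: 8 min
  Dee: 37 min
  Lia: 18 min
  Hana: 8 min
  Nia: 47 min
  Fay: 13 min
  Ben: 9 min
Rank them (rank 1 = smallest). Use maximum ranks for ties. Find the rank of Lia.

Sorted (ascending): 8, 8, 9, 13, 13, 18, 32, 32, 37, 47
The 2 values of 8 occupy positions 1–2 → each gets rank 2.
The 2 values of 13 occupy positions 4–5 → each gets rank 5.
The 2 values of 32 occupy positions 7–8 → each gets rank 8.
Lia has value 18 min → rank 6.

6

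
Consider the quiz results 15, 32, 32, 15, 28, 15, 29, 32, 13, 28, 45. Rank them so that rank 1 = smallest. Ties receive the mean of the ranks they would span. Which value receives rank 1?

13

Sorted (ascending): 13, 15, 15, 15, 28, 28, 29, 32, 32, 32, 45
The 3 values of 15 occupy positions 2–4 → average rank 3.
The 2 values of 28 occupy positions 5–6 → average rank (5+6)/2 = 5.5.
The 3 values of 32 occupy positions 8–10 → average rank 9.
Rank 1 → value 13.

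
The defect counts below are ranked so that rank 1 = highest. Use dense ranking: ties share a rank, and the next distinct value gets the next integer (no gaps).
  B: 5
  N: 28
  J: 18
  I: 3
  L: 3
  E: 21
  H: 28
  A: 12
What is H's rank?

Sorted (descending): 28, 28, 21, 18, 12, 5, 3, 3
The 2 values of 28 share dense rank 1.
The 2 values of 3 share dense rank 6.
Remaining distinct values take the next consecutive integers.
H has value 28 → rank 1.

1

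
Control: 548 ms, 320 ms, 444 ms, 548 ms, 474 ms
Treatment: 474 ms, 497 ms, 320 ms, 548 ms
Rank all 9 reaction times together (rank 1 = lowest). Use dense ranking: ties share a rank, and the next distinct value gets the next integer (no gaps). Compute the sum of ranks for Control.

Sorted (ascending): 320, 320, 444, 474, 474, 497, 548, 548, 548
The 2 values of 320 share dense rank 1.
The 2 values of 474 share dense rank 3.
The 3 values of 548 share dense rank 5.
Remaining distinct values take the next consecutive integers.
Control values → pooled ranks: 548→5, 320→1, 444→2, 548→5, 474→3
Rank sum = 5 + 1 + 2 + 5 + 3 = 16

16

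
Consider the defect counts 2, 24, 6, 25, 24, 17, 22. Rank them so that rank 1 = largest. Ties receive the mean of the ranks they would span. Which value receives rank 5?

17

Sorted (descending): 25, 24, 24, 22, 17, 6, 2
The 2 values of 24 occupy positions 2–3 → average rank (2+3)/2 = 2.5.
Rank 5 → value 17.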